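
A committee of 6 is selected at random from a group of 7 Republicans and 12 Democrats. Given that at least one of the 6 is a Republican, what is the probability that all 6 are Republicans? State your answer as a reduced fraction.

1/3744

Work in counts. Selections with at least one Republican: C(19,6) − C(12,6) = 27132 − 924 = 26208.
Of those, selections where all 6 are Republicans: C(7,6) = 7.
Conditional probability = 7/26208 = 1/3744.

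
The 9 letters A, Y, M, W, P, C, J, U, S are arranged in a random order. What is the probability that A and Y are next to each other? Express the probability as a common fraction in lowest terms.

2/9

There are 9! = 362880 arrangements.
Treat A and Y as a block: 8! arrangements of the blocks × 2 orders within the block = 2·40320 = 80640.
Probability = 80640/362880 = 2/9.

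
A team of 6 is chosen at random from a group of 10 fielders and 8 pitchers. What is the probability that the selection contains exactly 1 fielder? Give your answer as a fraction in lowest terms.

The sample space is all 6-subsets of the 18: C(18,6) = 18564.
Selections with exactly 1 fielder: choose 1 of the 10 fielders and 5 of the 8 pitchers, C(10,1)·C(8,5) = 10·56 = 560.
Probability = 560/18564 = 20/663.

20/663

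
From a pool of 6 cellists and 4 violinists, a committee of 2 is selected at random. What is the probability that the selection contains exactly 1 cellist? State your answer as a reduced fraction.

There are C(10,2) = 45 ways to choose 2 from 10.
Selections with exactly 1 cellist: choose 1 of the 6 cellists and 1 of the 4 violinists, C(6,1)·C(4,1) = 6·4 = 24.
Probability = 24/45 = 8/15.

8/15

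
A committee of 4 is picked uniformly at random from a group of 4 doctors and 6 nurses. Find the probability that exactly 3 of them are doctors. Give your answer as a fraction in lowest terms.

4/35

Total number of selections: C(10,4) = 210.
Selections with exactly 3 doctors: choose 3 of the 4 doctors and 1 of the 6 nurses, C(4,3)·C(6,1) = 4·6 = 24.
Probability = 24/210 = 4/35.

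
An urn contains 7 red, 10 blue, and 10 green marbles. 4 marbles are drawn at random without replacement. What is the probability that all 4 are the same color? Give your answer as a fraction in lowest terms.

There are C(27,4) = 17550 ways to draw 4 marbles.
All same color: C(7,4) + C(10,4) + C(10,4) = 35 + 210 + 210 = 455.
Probability = 455/17550 = 7/270.

7/270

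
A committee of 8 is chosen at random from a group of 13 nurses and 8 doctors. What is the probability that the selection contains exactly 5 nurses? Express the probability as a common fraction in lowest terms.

Total number of selections: C(21,8) = 203490.
Selections with exactly 5 nurses: choose 5 of the 13 nurses and 3 of the 8 doctors, C(13,5)·C(8,3) = 1287·56 = 72072.
Probability = 72072/203490 = 572/1615.

572/1615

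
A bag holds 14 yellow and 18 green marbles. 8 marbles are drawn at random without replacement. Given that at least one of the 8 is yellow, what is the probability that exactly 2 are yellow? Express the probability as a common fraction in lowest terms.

Work in counts. Selections with at least one yellow: C(32,8) − C(18,8) = 10518300 − 43758 = 10474542.
Of those, selections where exactly 2 are yellow: C(14,2)·C(18,6) = 91·18564 = 1689324.
Conditional probability = 1689324/10474542 = 21658/134289.

21658/134289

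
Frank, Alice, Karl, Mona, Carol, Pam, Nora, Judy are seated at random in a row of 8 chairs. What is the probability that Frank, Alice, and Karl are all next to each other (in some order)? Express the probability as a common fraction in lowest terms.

There are 8! = 40320 arrangements.
Treat the three as one block: 6! placements × 3! orders within the block = 720·6 = 4320.
Probability = 4320/40320 = 3/28.

3/28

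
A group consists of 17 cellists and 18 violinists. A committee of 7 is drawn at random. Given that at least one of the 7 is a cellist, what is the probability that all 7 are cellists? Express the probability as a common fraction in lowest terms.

143/49211

Work in counts. Selections with at least one cellist: C(35,7) − C(18,7) = 6724520 − 31824 = 6692696.
Of those, selections where all 7 are cellists: C(17,7) = 19448.
Conditional probability = 19448/6692696 = 143/49211.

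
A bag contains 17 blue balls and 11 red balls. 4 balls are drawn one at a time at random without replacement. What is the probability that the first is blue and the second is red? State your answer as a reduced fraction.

Multiply the conditional probabilities at each draw: 17/28 · 11/27 = 187/756.

187/756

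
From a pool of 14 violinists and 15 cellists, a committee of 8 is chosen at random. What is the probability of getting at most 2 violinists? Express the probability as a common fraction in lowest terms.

There are C(29,8) = 4292145 ways to choose the 8.
Favorable selections (at most 2 violinists): C(14,0)·C(15,8) + C(14,1)·C(15,7) + C(14,2)·C(15,6) = 6435 + 90090 + 455455 = 551980.
Probability = 551980/4292145 = 772/6003.

772/6003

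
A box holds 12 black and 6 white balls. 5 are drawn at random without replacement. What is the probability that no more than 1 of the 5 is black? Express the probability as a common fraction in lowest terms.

There are C(18,5) = 8568 ways to choose the 5.
Favorable selections (no more than 1 black): C(12,0)·C(6,5) + C(12,1)·C(6,4) = 6 + 180 = 186.
Probability = 186/8568 = 31/1428.

31/1428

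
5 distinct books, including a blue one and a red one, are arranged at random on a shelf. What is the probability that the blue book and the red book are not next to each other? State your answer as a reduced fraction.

3/5

There are 5! = 120 arrangements.
Arrangements with the blue book and the red book adjacent: 2·4! = 48.
So not adjacent: 120 − 48 = 72, probability 72/120 = 3/5.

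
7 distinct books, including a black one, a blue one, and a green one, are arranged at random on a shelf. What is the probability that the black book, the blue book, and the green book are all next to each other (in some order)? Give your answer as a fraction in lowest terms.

There are 7! = 5040 arrangements.
Treat the three as one block: 5! placements × 3! orders within the block = 120·6 = 720.
Probability = 720/5040 = 1/7.

1/7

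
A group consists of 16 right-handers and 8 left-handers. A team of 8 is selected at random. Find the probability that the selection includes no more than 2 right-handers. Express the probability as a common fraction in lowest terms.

Total selections: C(24,8) = 735471.
Favorable selections (no more than 2 right-handers): C(16,0)·C(8,8) + C(16,1)·C(8,7) + C(16,2)·C(8,6) = 1 + 128 + 3360 = 3489.
Probability = 3489/735471 = 1163/245157.

1163/245157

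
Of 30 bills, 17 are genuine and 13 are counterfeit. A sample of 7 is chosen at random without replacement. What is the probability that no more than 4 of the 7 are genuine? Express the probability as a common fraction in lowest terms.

176/261

There are C(30,7) = 2035800 ways to choose the 7.
Favorable selections (no more than 4 genuine): C(17,0)·C(13,7) + C(17,1)·C(13,6) + C(17,2)·C(13,5) + C(17,3)·C(13,4) + C(17,4)·C(13,3) = 1716 + 29172 + 175032 + 486200 + 680680 = 1372800.
Probability = 1372800/2035800 = 176/261.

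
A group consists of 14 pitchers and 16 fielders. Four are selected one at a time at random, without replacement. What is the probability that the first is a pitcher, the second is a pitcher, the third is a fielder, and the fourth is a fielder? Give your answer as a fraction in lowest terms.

Multiply the conditional probabilities at each draw: 14/30 · 13/29 · 16/28 · 15/27 = 43680/657720 = 52/783.

52/783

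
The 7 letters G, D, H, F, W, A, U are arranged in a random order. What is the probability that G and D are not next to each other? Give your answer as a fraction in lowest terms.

5/7

There are 7! = 5040 arrangements.
Arrangements with G and D adjacent: 2·6! = 1440.
So not adjacent: 5040 − 1440 = 3600, probability 3600/5040 = 5/7.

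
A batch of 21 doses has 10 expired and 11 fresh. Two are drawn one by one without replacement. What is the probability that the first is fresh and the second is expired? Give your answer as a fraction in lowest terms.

Multiply the conditional probabilities at each draw: 11/21 · 10/20 = 110/420 = 11/42.

11/42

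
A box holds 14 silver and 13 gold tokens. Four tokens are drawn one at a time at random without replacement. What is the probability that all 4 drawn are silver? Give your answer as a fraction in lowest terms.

77/1350

Multiply the conditional probabilities at each draw: 14/27 · 13/26 · 12/25 · 11/24 = 24024/421200 = 77/1350.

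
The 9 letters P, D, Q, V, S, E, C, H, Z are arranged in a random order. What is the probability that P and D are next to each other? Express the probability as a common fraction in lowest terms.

There are 9! = 362880 arrangements.
Treat P and D as a block: 8! arrangements of the blocks × 2 orders within the block = 2·40320 = 80640.
Probability = 80640/362880 = 2/9.

2/9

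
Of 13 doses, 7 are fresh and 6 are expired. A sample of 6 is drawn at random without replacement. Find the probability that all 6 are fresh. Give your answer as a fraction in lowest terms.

There are C(13,6) = 1716 possible selections.
Selections with all fresh: C(7,6) = 7.
Probability = 7/1716.

7/1716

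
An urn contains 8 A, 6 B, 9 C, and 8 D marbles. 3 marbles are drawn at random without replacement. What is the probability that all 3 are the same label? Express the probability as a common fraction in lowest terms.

There are C(31,3) = 4495 ways to draw 3 marbles.
All same label: C(8,3) + C(6,3) + C(9,3) + C(8,3) = 56 + 20 + 84 + 56 = 216.
Probability = 216/4495.

216/4495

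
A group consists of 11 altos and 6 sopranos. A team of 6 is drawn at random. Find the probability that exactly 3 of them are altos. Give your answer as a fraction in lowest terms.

825/3094

Total number of selections: C(17,6) = 12376.
Selections with exactly 3 altos: choose 3 of the 11 altos and 3 of the 6 sopranos, C(11,3)·C(6,3) = 165·20 = 3300.
Probability = 3300/12376 = 825/3094.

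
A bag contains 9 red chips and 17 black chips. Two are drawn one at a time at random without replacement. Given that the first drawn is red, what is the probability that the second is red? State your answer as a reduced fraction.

8/25

After removing one red, 25 remain: 8 red and 17 black.
So the probability the next is red is 8/25.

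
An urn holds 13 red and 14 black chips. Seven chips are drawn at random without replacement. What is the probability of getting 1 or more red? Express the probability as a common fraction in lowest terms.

1031/1035

There are C(27,7) = 888030 ways to choose the 7.
The complement is all 7 are black: C(14,7) = 3432.
Probability = 1 − 3432/888030 = 884598/888030 = 1031/1035.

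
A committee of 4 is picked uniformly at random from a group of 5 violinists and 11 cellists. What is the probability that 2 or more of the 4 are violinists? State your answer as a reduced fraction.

Total selections: C(16,4) = 1820.
Count the complement (fewer than 2 violinists): C(5,0)·C(11,4) + C(5,1)·C(11,3) = 330 + 825 = 1155.
Probability = 1 − 1155/1820 = 665/1820 = 19/52.

19/52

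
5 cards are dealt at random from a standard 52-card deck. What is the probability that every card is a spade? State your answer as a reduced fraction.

33/66640

There are C(52,5) = 2598960 possible 5-card hands.
Hands that are all spades: C(13,5) = 1287.
Probability = 1287/2598960 = 33/66640.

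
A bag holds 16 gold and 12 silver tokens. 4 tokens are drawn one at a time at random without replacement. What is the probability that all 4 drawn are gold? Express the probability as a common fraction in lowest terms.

4/45

Multiply the conditional probabilities at each draw: 16/28 · 15/27 · 14/26 · 13/25 = 43680/491400 = 4/45.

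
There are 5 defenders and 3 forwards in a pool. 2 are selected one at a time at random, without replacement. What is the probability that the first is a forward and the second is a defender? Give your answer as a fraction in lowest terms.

15/56

Multiply the conditional probabilities at each draw: 3/8 · 5/7 = 15/56.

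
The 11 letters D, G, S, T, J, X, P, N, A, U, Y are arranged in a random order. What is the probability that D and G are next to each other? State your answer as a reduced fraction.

There are 11! = 39916800 arrangements.
Treat D and G as a block: 10! arrangements of the blocks × 2 orders within the block = 2·3628800 = 7257600.
Probability = 7257600/39916800 = 2/11.

2/11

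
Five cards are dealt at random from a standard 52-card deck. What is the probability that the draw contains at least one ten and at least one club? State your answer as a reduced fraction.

229297/866320

There are C(52,5) = 2598960 possible draws.
By inclusion-exclusion on the complements, draws missing all tens or all clubs: C(48,5) + C(39,5) − C(36,5) = 1712304 + 575757 − 376992 = 1911069.
So draws with at least one of each: 2598960 − 1911069 = 687891, probability 687891/2598960 = 229297/866320.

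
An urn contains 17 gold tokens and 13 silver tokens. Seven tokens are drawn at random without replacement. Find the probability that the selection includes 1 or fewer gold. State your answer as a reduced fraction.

11/725

Total selections: C(30,7) = 2035800.
Favorable selections (1 or fewer gold): C(17,0)·C(13,7) + C(17,1)·C(13,6) = 1716 + 29172 = 30888.
Probability = 30888/2035800 = 11/725.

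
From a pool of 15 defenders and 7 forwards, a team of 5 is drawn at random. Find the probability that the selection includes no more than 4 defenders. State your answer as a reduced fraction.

101/114

Total selections: C(22,5) = 26334.
Favorable selections (no more than 4 defenders): C(15,0)·C(7,5) + C(15,1)·C(7,4) + C(15,2)·C(7,3) + C(15,3)·C(7,2) + C(15,4)·C(7,1) = 21 + 525 + 3675 + 9555 + 9555 = 23331.
Probability = 23331/26334 = 101/114.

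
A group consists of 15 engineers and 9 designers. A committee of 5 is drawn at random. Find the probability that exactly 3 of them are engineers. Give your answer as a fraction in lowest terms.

The sample space is all 5-subsets of the 24: C(24,5) = 42504.
Selections with exactly 3 engineers: choose 3 of the 15 engineers and 2 of the 9 designers, C(15,3)·C(9,2) = 455·36 = 16380.
Probability = 16380/42504 = 195/506.

195/506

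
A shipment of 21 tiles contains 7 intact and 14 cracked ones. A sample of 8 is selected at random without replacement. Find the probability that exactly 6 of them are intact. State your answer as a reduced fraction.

91/29070

Total number of selections: C(21,8) = 203490.
Selections with exactly 6 intact: choose 6 of the 7 intact and 2 of the 14 cracked, C(7,6)·C(14,2) = 7·91 = 637.
Probability = 637/203490 = 91/29070.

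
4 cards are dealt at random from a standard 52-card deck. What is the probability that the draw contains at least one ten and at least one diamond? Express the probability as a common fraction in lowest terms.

52799/270725

There are C(52,4) = 270725 possible draws.
By inclusion-exclusion on the complements, draws missing all tens or all diamonds: C(48,4) + C(39,4) − C(36,4) = 194580 + 82251 − 58905 = 217926.
So draws with at least one of each: 270725 − 217926 = 52799, probability 52799/270725.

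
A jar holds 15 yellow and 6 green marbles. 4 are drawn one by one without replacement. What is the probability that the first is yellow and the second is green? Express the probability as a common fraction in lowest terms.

3/14

Multiply the conditional probabilities at each draw: 15/21 · 6/20 = 90/420 = 3/14.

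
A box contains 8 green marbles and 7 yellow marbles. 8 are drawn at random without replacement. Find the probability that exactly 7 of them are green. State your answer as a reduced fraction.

56/6435

The sample space is all 8-subsets of the 15: C(15,8) = 6435.
Selections with exactly 7 green: choose 7 of the 8 green and 1 of the 7 yellow, C(8,7)·C(7,1) = 8·7 = 56.
Probability = 56/6435.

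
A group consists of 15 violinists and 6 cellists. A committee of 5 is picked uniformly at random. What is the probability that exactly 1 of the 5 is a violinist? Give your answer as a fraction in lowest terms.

25/2261

Total number of selections: C(21,5) = 20349.
Selections with exactly 1 violinist: choose 1 of the 15 violinists and 4 of the 6 cellists, C(15,1)·C(6,4) = 15·15 = 225.
Probability = 225/20349 = 25/2261.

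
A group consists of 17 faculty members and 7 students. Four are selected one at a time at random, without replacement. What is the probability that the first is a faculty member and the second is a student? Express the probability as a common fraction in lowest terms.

Multiply the conditional probabilities at each draw: 17/24 · 7/23 = 119/552.

119/552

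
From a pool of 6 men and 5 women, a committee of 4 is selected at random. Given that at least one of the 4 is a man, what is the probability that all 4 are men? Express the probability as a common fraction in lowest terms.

Work in counts. Selections with at least one man: C(11,4) − C(5,4) = 330 − 5 = 325.
Of those, selections where all 4 are men: C(6,4) = 15.
Conditional probability = 15/325 = 3/65.

3/65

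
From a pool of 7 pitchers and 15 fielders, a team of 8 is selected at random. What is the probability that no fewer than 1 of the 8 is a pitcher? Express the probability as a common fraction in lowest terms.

633/646

Total selections: C(22,8) = 319770.
The complement is all 8 are fielders: C(15,8) = 6435.
Probability = 1 − 6435/319770 = 313335/319770 = 633/646.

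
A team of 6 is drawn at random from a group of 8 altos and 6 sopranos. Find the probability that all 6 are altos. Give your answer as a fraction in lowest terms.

4/429

There are C(14,6) = 3003 possible selections.
Selections with all altos: C(8,6) = 28.
Probability = 28/3003 = 4/429.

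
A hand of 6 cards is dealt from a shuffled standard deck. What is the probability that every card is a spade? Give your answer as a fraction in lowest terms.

There are C(52,6) = 20358520 possible 6-card hands.
Hands that are all spades: C(13,6) = 1716.
Probability = 1716/20358520 = 33/391510.

33/391510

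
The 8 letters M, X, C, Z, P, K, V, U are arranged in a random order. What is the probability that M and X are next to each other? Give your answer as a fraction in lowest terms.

There are 8! = 40320 arrangements.
Treat M and X as a block: 7! arrangements of the blocks × 2 orders within the block = 2·5040 = 10080.
Probability = 10080/40320 = 1/4.

1/4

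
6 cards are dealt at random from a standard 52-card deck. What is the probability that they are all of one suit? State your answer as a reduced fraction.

There are C(52,6) = 20358520 possible 6-card hands.
Hands of one suit: 4 suits × C(13,6) = 4·1716 = 6864.
Probability = 6864/20358520 = 66/195755.

66/195755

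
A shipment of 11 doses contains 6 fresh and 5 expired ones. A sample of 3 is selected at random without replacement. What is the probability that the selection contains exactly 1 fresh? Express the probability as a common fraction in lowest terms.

4/11

Total number of selections: C(11,3) = 165.
Selections with exactly 1 fresh: choose 1 of the 6 fresh and 2 of the 5 expired, C(6,1)·C(5,2) = 6·10 = 60.
Probability = 60/165 = 4/11.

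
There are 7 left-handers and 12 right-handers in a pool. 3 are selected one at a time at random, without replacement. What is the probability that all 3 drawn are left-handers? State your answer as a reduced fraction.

Multiply the conditional probabilities at each draw: 7/19 · 6/18 · 5/17 = 210/5814 = 35/969.

35/969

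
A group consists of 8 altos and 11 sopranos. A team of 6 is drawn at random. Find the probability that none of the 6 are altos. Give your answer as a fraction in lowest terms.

11/646

There are C(19,6) = 27132 possible selections.
Selections with no altos (all sopranos): C(11,6) = 462.
Probability = 462/27132 = 11/646.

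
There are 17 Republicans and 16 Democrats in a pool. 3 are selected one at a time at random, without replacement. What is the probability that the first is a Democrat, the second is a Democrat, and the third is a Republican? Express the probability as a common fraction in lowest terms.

85/682

Multiply the conditional probabilities at each draw: 16/33 · 15/32 · 17/31 = 4080/32736 = 85/682.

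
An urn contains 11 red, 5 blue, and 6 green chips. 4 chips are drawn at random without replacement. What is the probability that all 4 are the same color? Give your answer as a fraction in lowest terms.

There are C(22,4) = 7315 ways to draw 4 chips.
All same color: C(11,4) + C(5,4) + C(6,4) = 330 + 5 + 15 = 350.
Probability = 350/7315 = 10/209.

10/209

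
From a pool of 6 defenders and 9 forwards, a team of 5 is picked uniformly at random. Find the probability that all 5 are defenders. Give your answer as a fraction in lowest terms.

There are C(15,5) = 3003 possible selections.
Selections with all defenders: C(6,5) = 6.
Probability = 6/3003 = 2/1001.

2/1001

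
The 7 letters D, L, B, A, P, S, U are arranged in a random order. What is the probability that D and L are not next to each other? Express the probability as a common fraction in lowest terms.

There are 7! = 5040 arrangements.
Arrangements with D and L adjacent: 2·6! = 1440.
So not adjacent: 5040 − 1440 = 3600, probability 3600/5040 = 5/7.

5/7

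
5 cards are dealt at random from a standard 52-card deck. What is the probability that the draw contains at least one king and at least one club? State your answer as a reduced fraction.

There are C(52,5) = 2598960 possible draws.
By inclusion-exclusion on the complements, draws missing all kings or all clubs: C(48,5) + C(39,5) − C(36,5) = 1712304 + 575757 − 376992 = 1911069.
So draws with at least one of each: 2598960 − 1911069 = 687891, probability 687891/2598960 = 229297/866320.

229297/866320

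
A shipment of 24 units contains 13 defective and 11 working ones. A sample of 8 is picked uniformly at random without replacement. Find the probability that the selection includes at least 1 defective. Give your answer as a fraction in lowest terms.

There are C(24,8) = 735471 ways to choose the 8.
The complement is all 8 are working: C(11,8) = 165.
Probability = 1 − 165/735471 = 735306/735471 = 22282/22287.

22282/22287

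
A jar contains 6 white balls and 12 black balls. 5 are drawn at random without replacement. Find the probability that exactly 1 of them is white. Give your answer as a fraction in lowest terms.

Total number of selections: C(18,5) = 8568.
Selections with exactly 1 white: choose 1 of the 6 white and 4 of the 12 black, C(6,1)·C(12,4) = 6·495 = 2970.
Probability = 2970/8568 = 165/476.

165/476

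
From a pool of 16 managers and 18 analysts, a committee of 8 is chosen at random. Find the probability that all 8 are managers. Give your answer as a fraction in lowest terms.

There are C(34,8) = 18156204 possible selections.
Selections with all managers: C(16,8) = 12870.
Probability = 12870/18156204 = 65/91698.

65/91698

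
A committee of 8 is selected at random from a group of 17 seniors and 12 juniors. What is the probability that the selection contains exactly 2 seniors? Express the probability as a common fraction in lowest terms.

3808/130065

Total number of selections: C(29,8) = 4292145.
Selections with exactly 2 seniors: choose 2 of the 17 seniors and 6 of the 12 juniors, C(17,2)·C(12,6) = 136·924 = 125664.
Probability = 125664/4292145 = 3808/130065.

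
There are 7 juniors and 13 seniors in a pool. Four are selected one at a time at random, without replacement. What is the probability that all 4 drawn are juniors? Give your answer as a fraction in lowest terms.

Multiply the conditional probabilities at each draw: 7/20 · 6/19 · 5/18 · 4/17 = 840/116280 = 7/969.

7/969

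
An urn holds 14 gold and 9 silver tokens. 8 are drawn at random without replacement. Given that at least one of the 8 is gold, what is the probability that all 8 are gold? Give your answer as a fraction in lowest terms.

Work in counts. Selections with at least one gold: C(23,8) − C(9,8) = 490314 − 9 = 490305.
Of those, selections where all 8 are gold: C(14,8) = 3003.
Conditional probability = 3003/490305 = 1001/163435.

1001/163435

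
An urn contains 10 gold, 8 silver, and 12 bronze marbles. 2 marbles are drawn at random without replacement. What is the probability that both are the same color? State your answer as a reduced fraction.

139/435

There are C(30,2) = 435 ways to draw 2 marbles.
All same color: C(10,2) + C(8,2) + C(12,2) = 45 + 28 + 66 = 139.
Probability = 139/435.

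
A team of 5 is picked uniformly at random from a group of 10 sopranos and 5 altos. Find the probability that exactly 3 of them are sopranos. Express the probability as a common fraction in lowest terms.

400/1001

The sample space is all 5-subsets of the 15: C(15,5) = 3003.
Selections with exactly 3 sopranos: choose 3 of the 10 sopranos and 2 of the 5 altos, C(10,3)·C(5,2) = 120·10 = 1200.
Probability = 1200/3003 = 400/1001.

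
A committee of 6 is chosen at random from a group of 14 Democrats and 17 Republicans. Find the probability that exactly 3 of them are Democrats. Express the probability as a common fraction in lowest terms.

2720/8091

The sample space is all 6-subsets of the 31: C(31,6) = 736281.
Selections with exactly 3 Democrats: choose 3 of the 14 Democrats and 3 of the 17 Republicans, C(14,3)·C(17,3) = 364·680 = 247520.
Probability = 247520/736281 = 2720/8091.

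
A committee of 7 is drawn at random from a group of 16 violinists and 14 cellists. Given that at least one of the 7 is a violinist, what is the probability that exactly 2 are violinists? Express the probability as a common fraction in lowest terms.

385/3257

Work in counts. Selections with at least one violinist: C(30,7) − C(14,7) = 2035800 − 3432 = 2032368.
Of those, selections where exactly 2 are violinists: C(16,2)·C(14,5) = 120·2002 = 240240.
Conditional probability = 240240/2032368 = 385/3257.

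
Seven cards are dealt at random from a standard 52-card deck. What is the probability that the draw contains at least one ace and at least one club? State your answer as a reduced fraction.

There are C(52,7) = 133784560 possible draws.
By inclusion-exclusion on the complements, draws missing all aces or all clubs: C(48,7) + C(39,7) − C(36,7) = 73629072 + 15380937 − 8347680 = 80662329.
So draws with at least one of each: 133784560 − 80662329 = 53122231, probability 53122231/133784560.

53122231/133784560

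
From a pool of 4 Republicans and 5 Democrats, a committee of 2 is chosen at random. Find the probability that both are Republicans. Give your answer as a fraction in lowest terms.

There are C(9,2) = 36 possible selections.
Selections with all Republicans: C(4,2) = 6.
Probability = 6/36 = 1/6.

1/6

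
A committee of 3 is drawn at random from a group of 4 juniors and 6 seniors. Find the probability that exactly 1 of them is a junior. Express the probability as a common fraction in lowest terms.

Total number of selections: C(10,3) = 120.
Selections with exactly 1 junior: choose 1 of the 4 juniors and 2 of the 6 seniors, C(4,1)·C(6,2) = 4·15 = 60.
Probability = 60/120 = 1/2.

1/2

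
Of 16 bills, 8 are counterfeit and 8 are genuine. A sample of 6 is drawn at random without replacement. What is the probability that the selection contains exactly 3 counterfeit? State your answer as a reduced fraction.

56/143

Total number of selections: C(16,6) = 8008.
Selections with exactly 3 counterfeit: choose 3 of the 8 counterfeit and 3 of the 8 genuine, C(8,3)·C(8,3) = 56·56 = 3136.
Probability = 3136/8008 = 56/143.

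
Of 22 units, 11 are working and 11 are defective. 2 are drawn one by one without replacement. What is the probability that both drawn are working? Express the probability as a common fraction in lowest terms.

5/21

Multiply the conditional probabilities at each draw: 11/22 · 10/21 = 110/462 = 5/21.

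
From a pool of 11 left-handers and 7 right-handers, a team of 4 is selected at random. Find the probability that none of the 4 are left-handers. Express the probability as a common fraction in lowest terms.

7/612

There are C(18,4) = 3060 possible selections.
Selections with no left-handers (all right-handers): C(7,4) = 35.
Probability = 35/3060 = 7/612.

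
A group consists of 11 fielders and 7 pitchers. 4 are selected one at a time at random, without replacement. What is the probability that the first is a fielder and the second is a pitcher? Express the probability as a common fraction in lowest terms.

Multiply the conditional probabilities at each draw: 11/18 · 7/17 = 77/306.

77/306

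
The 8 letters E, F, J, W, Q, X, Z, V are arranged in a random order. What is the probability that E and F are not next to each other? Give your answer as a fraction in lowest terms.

There are 8! = 40320 arrangements.
Arrangements with E and F adjacent: 2·7! = 10080.
So not adjacent: 40320 − 10080 = 30240, probability 30240/40320 = 3/4.

3/4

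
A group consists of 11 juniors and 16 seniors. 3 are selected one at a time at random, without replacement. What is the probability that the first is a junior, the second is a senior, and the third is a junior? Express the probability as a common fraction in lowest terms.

176/1755

Multiply the conditional probabilities at each draw: 11/27 · 16/26 · 10/25 = 1760/17550 = 176/1755.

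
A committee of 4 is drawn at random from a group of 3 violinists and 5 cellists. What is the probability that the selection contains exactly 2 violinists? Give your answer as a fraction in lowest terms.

3/7

Total number of selections: C(8,4) = 70.
Selections with exactly 2 violinists: choose 2 of the 3 violinists and 2 of the 5 cellists, C(3,2)·C(5,2) = 3·10 = 30.
Probability = 30/70 = 3/7.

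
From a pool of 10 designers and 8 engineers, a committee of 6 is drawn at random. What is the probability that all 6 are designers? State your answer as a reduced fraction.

5/442

There are C(18,6) = 18564 possible selections.
Selections with all designers: C(10,6) = 210.
Probability = 210/18564 = 5/442.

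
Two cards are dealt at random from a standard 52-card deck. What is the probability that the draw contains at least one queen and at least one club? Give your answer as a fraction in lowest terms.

There are C(52,2) = 1326 possible draws.
By inclusion-exclusion on the complements, draws missing all queens or all clubs: C(48,2) + C(39,2) − C(36,2) = 1128 + 741 − 630 = 1239.
So draws with at least one of each: 1326 − 1239 = 87, probability 87/1326 = 29/442.

29/442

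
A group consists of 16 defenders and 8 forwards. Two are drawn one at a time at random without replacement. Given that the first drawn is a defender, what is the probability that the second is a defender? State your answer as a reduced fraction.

After removing one defender, 23 remain: 15 defenders and 8 forwards.
So the probability the next is a defender is 15/23.

15/23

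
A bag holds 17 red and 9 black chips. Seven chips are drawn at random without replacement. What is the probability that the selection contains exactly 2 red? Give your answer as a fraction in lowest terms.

Total number of selections: C(26,7) = 657800.
Selections with exactly 2 red: choose 2 of the 17 red and 5 of the 9 black, C(17,2)·C(9,5) = 136·126 = 17136.
Probability = 17136/657800 = 2142/82225.

2142/82225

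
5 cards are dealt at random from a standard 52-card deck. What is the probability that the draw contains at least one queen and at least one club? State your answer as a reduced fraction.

There are C(52,5) = 2598960 possible draws.
By inclusion-exclusion on the complements, draws missing all queens or all clubs: C(48,5) + C(39,5) − C(36,5) = 1712304 + 575757 − 376992 = 1911069.
So draws with at least one of each: 2598960 − 1911069 = 687891, probability 687891/2598960 = 229297/866320.

229297/866320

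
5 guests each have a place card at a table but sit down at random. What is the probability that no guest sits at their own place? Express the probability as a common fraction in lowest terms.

11/30

There are 5! = 120 seatings.
By inclusion-exclusion, seatings with no fixed points: C(5,0)·5! − C(5,1)·4! + C(5,2)·3! − C(5,3)·2! + C(5,4)·1! − C(5,5)·0! = 44.
Probability = 44/120 = 11/30.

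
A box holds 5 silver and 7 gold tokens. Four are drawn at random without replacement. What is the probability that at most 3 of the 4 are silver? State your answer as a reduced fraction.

98/99

Total selections: C(12,4) = 495.
The complement is exactly 4 silver: C(5,4)·C(7,0) = 5.
Probability = 1 − 5/495 = 490/495 = 98/99.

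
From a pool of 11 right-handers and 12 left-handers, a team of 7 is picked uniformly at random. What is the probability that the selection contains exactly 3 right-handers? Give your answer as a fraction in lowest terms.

2475/7429

There are C(23,7) = 245157 ways to choose 7 from 23.
Selections with exactly 3 right-handers: choose 3 of the 11 right-handers and 4 of the 12 left-handers, C(11,3)·C(12,4) = 165·495 = 81675.
Probability = 81675/245157 = 2475/7429.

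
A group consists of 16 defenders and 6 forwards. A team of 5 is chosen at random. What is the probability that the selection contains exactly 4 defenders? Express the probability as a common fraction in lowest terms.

The sample space is all 5-subsets of the 22: C(22,5) = 26334.
Selections with exactly 4 defenders: choose 4 of the 16 defenders and 1 of the 6 forwards, C(16,4)·C(6,1) = 1820·6 = 10920.
Probability = 10920/26334 = 260/627.

260/627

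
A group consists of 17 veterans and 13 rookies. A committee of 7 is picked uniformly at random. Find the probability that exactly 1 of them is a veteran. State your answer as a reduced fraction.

187/13050

The sample space is all 7-subsets of the 30: C(30,7) = 2035800.
Selections with exactly 1 veteran: choose 1 of the 17 veterans and 6 of the 13 rookies, C(17,1)·C(13,6) = 17·1716 = 29172.
Probability = 29172/2035800 = 187/13050.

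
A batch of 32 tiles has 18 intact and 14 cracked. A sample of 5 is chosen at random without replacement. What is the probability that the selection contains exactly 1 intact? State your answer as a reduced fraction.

Total number of selections: C(32,5) = 201376.
Selections with exactly 1 intact: choose 1 of the 18 intact and 4 of the 14 cracked, C(18,1)·C(14,4) = 18·1001 = 18018.
Probability = 18018/201376 = 1287/14384.

1287/14384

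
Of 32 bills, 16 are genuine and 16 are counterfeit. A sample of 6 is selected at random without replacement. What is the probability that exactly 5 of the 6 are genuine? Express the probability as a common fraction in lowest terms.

There are C(32,6) = 906192 ways to choose 6 from 32.
Selections with exactly 5 genuine: choose 5 of the 16 genuine and 1 of the 16 counterfeit, C(16,5)·C(16,1) = 4368·16 = 69888.
Probability = 69888/906192 = 208/2697.

208/2697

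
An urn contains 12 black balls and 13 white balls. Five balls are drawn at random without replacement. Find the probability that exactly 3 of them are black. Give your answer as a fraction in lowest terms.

52/161

There are C(25,5) = 53130 ways to choose 5 from 25.
Selections with exactly 3 black: choose 3 of the 12 black and 2 of the 13 white, C(12,3)·C(13,2) = 220·78 = 17160.
Probability = 17160/53130 = 52/161.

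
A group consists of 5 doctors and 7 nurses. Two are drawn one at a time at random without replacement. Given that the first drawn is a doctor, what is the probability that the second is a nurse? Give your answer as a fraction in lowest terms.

After removing one doctor, 11 remain: 4 doctors and 7 nurses.
So the probability the next is a nurse is 7/11.

7/11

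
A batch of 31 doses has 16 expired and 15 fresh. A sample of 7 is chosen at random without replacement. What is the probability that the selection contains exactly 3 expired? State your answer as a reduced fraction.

The sample space is all 7-subsets of the 31: C(31,7) = 2629575.
Selections with exactly 3 expired: choose 3 of the 16 expired and 4 of the 15 fresh, C(16,3)·C(15,4) = 560·1365 = 764400.
Probability = 764400/2629575 = 784/2697.

784/2697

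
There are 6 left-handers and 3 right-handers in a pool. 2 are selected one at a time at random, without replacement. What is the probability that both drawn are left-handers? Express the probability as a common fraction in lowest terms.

5/12

Multiply the conditional probabilities at each draw: 6/9 · 5/8 = 30/72 = 5/12.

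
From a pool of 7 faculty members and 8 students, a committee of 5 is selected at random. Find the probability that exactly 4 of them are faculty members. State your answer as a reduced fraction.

40/429

There are C(15,5) = 3003 ways to choose 5 from 15.
Selections with exactly 4 faculty members: choose 4 of the 7 faculty members and 1 of the 8 students, C(7,4)·C(8,1) = 35·8 = 280.
Probability = 280/3003 = 40/429.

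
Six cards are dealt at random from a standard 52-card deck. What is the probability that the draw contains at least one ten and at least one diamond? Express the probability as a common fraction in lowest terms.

6772177/20358520

There are C(52,6) = 20358520 possible draws.
By inclusion-exclusion on the complements, draws missing all tens or all diamonds: C(48,6) + C(39,6) − C(36,6) = 12271512 + 3262623 − 1947792 = 13586343.
So draws with at least one of each: 20358520 − 13586343 = 6772177, probability 6772177/20358520.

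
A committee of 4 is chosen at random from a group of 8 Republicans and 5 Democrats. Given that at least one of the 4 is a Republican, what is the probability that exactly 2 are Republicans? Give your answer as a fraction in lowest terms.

28/71

Work in counts. Selections with at least one Republican: C(13,4) − C(5,4) = 715 − 5 = 710.
Of those, selections where exactly 2 are Republicans: C(8,2)·C(5,2) = 28·10 = 280.
Conditional probability = 280/710 = 28/71.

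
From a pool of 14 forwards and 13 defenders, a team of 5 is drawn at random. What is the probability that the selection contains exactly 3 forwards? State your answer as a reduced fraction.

364/1035

There are C(27,5) = 80730 ways to choose 5 from 27.
Selections with exactly 3 forwards: choose 3 of the 14 forwards and 2 of the 13 defenders, C(14,3)·C(13,2) = 364·78 = 28392.
Probability = 28392/80730 = 364/1035.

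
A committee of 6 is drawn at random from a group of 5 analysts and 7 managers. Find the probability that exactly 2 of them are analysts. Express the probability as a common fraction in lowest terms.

25/66

The sample space is all 6-subsets of the 12: C(12,6) = 924.
Selections with exactly 2 analysts: choose 2 of the 5 analysts and 4 of the 7 managers, C(5,2)·C(7,4) = 10·35 = 350.
Probability = 350/924 = 25/66.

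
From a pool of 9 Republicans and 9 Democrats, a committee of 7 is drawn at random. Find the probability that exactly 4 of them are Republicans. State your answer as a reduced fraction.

Total number of selections: C(18,7) = 31824.
Selections with exactly 4 Republicans: choose 4 of the 9 Republicans and 3 of the 9 Democrats, C(9,4)·C(9,3) = 126·84 = 10584.
Probability = 10584/31824 = 147/442.

147/442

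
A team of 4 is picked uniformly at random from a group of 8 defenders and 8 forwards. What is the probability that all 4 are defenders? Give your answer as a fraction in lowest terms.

1/26

There are C(16,4) = 1820 possible selections.
Selections with all defenders: C(8,4) = 70.
Probability = 70/1820 = 1/26.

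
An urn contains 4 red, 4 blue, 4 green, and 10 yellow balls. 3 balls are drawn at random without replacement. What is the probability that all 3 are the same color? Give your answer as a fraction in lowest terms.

There are C(22,3) = 1540 ways to draw 3 balls.
All same color: C(4,3) + C(4,3) + C(4,3) + C(10,3) = 4 + 4 + 4 + 120 = 132.
Probability = 132/1540 = 3/35.

3/35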